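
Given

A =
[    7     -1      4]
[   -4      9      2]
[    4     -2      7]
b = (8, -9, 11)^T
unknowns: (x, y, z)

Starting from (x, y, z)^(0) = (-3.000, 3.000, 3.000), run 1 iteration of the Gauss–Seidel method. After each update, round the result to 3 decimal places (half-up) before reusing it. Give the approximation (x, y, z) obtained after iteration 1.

Iteration 1:
  x = (8 - (-1)·3.000 - (4)·3.000) / (7) = -0.143
  y = (-9 - (-4)·-0.143 - (2)·3.000) / (9) = -1.730
  z = (11 - (4)·-0.143 - (-2)·-1.730) / (7) = 1.159

(-0.143, -1.730, 1.159)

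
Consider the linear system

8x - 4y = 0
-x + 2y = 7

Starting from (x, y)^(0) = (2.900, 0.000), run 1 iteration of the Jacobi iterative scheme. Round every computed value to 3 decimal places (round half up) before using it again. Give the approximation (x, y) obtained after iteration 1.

(0.000, 4.950)

Iteration 1:
  x = (0 - (-4)·0.000) / (8) = 0.000
  y = (7 - (-1)·2.900) / (2) = 4.950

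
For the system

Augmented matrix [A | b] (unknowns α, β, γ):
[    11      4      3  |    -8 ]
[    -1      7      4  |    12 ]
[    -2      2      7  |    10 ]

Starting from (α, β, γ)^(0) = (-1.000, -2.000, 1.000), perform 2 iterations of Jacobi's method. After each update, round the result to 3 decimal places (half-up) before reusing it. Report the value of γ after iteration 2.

1.065

Iteration 1:
  α = (-8 - (4)·-2.000 - (3)·1.000) / (11) = -0.273
  β = (12 - (-1)·-1.000 - (4)·1.000) / (7) = 1.000
  γ = (10 - (-2)·-1.000 - (2)·-2.000) / (7) = 1.714
Iteration 2:
  α = (-8 - (4)·1.000 - (3)·1.714) / (11) = -1.558
  β = (12 - (-1)·-0.273 - (4)·1.714) / (7) = 0.696
  γ = (10 - (-2)·-0.273 - (2)·1.000) / (7) = 1.065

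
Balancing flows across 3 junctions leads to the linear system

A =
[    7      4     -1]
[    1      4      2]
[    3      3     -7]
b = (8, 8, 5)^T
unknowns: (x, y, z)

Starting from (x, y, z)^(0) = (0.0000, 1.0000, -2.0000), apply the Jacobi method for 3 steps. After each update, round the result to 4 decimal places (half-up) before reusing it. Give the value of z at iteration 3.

-0.0889

Iteration 1:
  x = (8 - (4)·1.0000 - (-1)·-2.0000) / (7) = 0.2857
  y = (8 - (1)·0.0000 - (2)·-2.0000) / (4) = 3.0000
  z = (5 - (3)·0.0000 - (3)·1.0000) / (-7) = -0.2857
Iteration 2:
  x = (8 - (4)·3.0000 - (-1)·-0.2857) / (7) = -0.6122
  y = (8 - (1)·0.2857 - (2)·-0.2857) / (4) = 2.0714
  z = (5 - (3)·0.2857 - (3)·3.0000) / (-7) = 0.6939
Iteration 3:
  x = (8 - (4)·2.0714 - (-1)·0.6939) / (7) = 0.0583
  y = (8 - (1)·-0.6122 - (2)·0.6939) / (4) = 1.8061
  z = (5 - (3)·-0.6122 - (3)·2.0714) / (-7) = -0.0889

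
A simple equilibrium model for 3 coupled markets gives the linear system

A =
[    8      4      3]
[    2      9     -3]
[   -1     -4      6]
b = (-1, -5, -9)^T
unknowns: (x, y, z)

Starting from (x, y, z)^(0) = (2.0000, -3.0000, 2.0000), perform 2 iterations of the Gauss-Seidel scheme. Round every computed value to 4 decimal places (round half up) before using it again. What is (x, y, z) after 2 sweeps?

Iteration 1:
  x = (-1 - (4)·-3.0000 - (3)·2.0000) / (8) = 0.6250
  y = (-5 - (2)·0.6250 - (-3)·2.0000) / (9) = -0.0278
  z = (-9 - (-1)·0.6250 - (-4)·-0.0278) / (6) = -1.4144
Iteration 2:
  x = (-1 - (4)·-0.0278 - (3)·-1.4144) / (8) = 0.4193
  y = (-5 - (2)·0.4193 - (-3)·-1.4144) / (9) = -1.1202
  z = (-9 - (-1)·0.4193 - (-4)·-1.1202) / (6) = -2.1769

(0.4193, -1.1202, -2.1769)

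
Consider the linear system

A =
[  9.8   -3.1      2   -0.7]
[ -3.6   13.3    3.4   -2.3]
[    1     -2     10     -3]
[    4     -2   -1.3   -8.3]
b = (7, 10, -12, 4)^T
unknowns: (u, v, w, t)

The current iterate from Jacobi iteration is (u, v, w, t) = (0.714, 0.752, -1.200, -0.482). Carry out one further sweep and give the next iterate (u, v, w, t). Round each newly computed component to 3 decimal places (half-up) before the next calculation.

(1.163, 1.169, -1.266, -0.131)

One sweep:
  u = (7 - (-3.1)·0.752 - (2)·-1.200 - (-0.7)·-0.482) / (9.8) = 1.163
  v = (10 - (-3.6)·0.714 - (3.4)·-1.200 - (-2.3)·-0.482) / (13.3) = 1.169
  w = (-12 - (1)·0.714 - (-2)·0.752 - (-3)·-0.482) / (10) = -1.266
  t = (4 - (4)·0.714 - (-2)·0.752 - (-1.3)·-1.200) / (-8.3) = -0.131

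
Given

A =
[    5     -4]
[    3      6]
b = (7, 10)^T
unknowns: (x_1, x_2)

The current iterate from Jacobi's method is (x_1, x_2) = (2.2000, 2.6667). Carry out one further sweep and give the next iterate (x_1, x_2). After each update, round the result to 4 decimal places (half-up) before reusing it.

(3.5334, 0.5667)

One sweep:
  x_1 = (7 - (-4)·2.6667) / (5) = 3.5334
  x_2 = (10 - (3)·2.2000) / (6) = 0.5667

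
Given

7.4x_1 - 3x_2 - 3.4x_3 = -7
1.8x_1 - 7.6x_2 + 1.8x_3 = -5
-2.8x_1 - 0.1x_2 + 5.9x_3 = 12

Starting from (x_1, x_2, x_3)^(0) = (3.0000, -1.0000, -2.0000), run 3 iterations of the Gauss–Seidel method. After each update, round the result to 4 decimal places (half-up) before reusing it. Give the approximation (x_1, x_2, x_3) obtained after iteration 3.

Iteration 1:
  x_1 = (-7 - (-3)·-1.0000 - (-3.4)·-2.0000) / (7.4) = -2.2703
  x_2 = (-5 - (1.8)·-2.2703 - (1.8)·-2.0000) / (-7.6) = -0.3535
  x_3 = (12 - (-2.8)·-2.2703 - (-0.1)·-0.3535) / (5.9) = 0.9505
Iteration 2:
  x_1 = (-7 - (-3)·-0.3535 - (-3.4)·0.9505) / (7.4) = -0.6525
  x_2 = (-5 - (1.8)·-0.6525 - (1.8)·0.9505) / (-7.6) = 0.7285
  x_3 = (12 - (-2.8)·-0.6525 - (-0.1)·0.7285) / (5.9) = 1.7366
Iteration 3:
  x_1 = (-7 - (-3)·0.7285 - (-3.4)·1.7366) / (7.4) = 0.1473
  x_2 = (-5 - (1.8)·0.1473 - (1.8)·1.7366) / (-7.6) = 1.1041
  x_3 = (12 - (-2.8)·0.1473 - (-0.1)·1.1041) / (5.9) = 2.1225

(0.1473, 1.1041, 2.1225)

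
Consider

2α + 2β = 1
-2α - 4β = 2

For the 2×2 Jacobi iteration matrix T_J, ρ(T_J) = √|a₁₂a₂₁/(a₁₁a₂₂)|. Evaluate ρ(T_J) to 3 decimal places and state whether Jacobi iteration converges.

0.707

a₁₂a₂₁/(a₁₁a₂₂) = (2)·(-2) / ((2)·(-4)) = 0.500000
ρ = √|0.500000| = √0.500000 = 0.707
ρ < 1, so Jacobi converges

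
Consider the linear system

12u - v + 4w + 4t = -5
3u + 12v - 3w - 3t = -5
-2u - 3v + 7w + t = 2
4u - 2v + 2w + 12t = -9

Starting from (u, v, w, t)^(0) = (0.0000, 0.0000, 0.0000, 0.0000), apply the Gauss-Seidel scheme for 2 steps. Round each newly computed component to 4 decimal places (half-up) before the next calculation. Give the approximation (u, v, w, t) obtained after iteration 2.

(-0.2307, -0.5180, 0.0933, -0.7750)

Iteration 1:
  u = (-5 - (-1)·0.0000 - (4)·0.0000 - (4)·0.0000) / (12) = -0.4167
  v = (-5 - (3)·-0.4167 - (-3)·0.0000 - (-3)·0.0000) / (12) = -0.3125
  w = (2 - (-2)·-0.4167 - (-3)·-0.3125 - (1)·0.0000) / (7) = 0.0327
  t = (-9 - (4)·-0.4167 - (-2)·-0.3125 - (2)·0.0327) / (12) = -0.6686
Iteration 2:
  u = (-5 - (-1)·-0.3125 - (4)·0.0327 - (4)·-0.6686) / (12) = -0.2307
  v = (-5 - (3)·-0.2307 - (-3)·0.0327 - (-3)·-0.6686) / (12) = -0.5180
  w = (2 - (-2)·-0.2307 - (-3)·-0.5180 - (1)·-0.6686) / (7) = 0.0933
  t = (-9 - (4)·-0.2307 - (-2)·-0.5180 - (2)·0.0933) / (12) = -0.7750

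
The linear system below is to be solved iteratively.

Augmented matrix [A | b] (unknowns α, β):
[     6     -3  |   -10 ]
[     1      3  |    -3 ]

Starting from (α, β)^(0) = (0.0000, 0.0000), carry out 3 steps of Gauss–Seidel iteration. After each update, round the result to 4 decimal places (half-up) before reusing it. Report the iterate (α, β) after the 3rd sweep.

Iteration 1:
  α = (-10 - (-3)·0.0000) / (6) = -1.6667
  β = (-3 - (1)·-1.6667) / (3) = -0.4444
Iteration 2:
  α = (-10 - (-3)·-0.4444) / (6) = -1.8889
  β = (-3 - (1)·-1.8889) / (3) = -0.3704
Iteration 3:
  α = (-10 - (-3)·-0.3704) / (6) = -1.8519
  β = (-3 - (1)·-1.8519) / (3) = -0.3827

(-1.8519, -0.3827)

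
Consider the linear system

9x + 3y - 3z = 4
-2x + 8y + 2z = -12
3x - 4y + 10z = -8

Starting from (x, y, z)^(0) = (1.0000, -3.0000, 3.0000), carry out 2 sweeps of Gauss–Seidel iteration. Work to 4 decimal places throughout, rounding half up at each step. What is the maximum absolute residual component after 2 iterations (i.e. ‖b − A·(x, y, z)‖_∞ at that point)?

1.9112

Iteration 1:
  x = (4 - (3)·-3.0000 - (-3)·3.0000) / (9) = 2.4444
  y = (-12 - (-2)·2.4444 - (2)·3.0000) / (8) = -1.6389
  z = (-8 - (3)·2.4444 - (-4)·-1.6389) / (10) = -2.1889
Iteration 2:
  x = (4 - (3)·-1.6389 - (-3)·-2.1889) / (9) = 0.2611
  y = (-12 - (-2)·0.2611 - (2)·-2.1889) / (8) = -0.8875
  z = (-8 - (3)·0.2611 - (-4)·-0.8875) / (10) = -1.2333
Residual b − A·x = (0.6127, -1.9112, -0.0003); ∞-norm = 1.9112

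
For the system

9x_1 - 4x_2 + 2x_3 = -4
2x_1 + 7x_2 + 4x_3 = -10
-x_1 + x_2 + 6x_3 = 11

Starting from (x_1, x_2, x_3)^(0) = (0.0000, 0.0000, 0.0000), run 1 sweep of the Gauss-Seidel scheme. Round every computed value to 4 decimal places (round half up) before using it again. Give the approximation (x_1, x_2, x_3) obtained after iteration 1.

Iteration 1:
  x_1 = (-4 - (-4)·0.0000 - (2)·0.0000) / (9) = -0.4444
  x_2 = (-10 - (2)·-0.4444 - (4)·0.0000) / (7) = -1.3016
  x_3 = (11 - (-1)·-0.4444 - (1)·-1.3016) / (6) = 1.9762

(-0.4444, -1.3016, 1.9762)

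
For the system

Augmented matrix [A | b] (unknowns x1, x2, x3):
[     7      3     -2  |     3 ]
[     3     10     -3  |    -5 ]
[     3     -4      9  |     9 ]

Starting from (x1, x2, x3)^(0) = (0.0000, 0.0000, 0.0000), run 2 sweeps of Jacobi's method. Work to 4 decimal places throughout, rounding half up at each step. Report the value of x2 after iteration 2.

Iteration 1:
  x1 = (3 - (3)·0.0000 - (-2)·0.0000) / (7) = 0.4286
  x2 = (-5 - (3)·0.0000 - (-3)·0.0000) / (10) = -0.5000
  x3 = (9 - (3)·0.0000 - (-4)·0.0000) / (9) = 1.0000
Iteration 2:
  x1 = (3 - (3)·-0.5000 - (-2)·1.0000) / (7) = 0.9286
  x2 = (-5 - (3)·0.4286 - (-3)·1.0000) / (10) = -0.3286
  x3 = (9 - (3)·0.4286 - (-4)·-0.5000) / (9) = 0.6349

-0.3286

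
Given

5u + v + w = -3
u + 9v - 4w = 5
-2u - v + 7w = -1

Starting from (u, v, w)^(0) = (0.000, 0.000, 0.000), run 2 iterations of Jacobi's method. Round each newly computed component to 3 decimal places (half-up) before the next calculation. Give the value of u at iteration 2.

-0.683

Iteration 1:
  u = (-3 - (1)·0.000 - (1)·0.000) / (5) = -0.600
  v = (5 - (1)·0.000 - (-4)·0.000) / (9) = 0.556
  w = (-1 - (-2)·0.000 - (-1)·0.000) / (7) = -0.143
Iteration 2:
  u = (-3 - (1)·0.556 - (1)·-0.143) / (5) = -0.683
  v = (5 - (1)·-0.600 - (-4)·-0.143) / (9) = 0.559
  w = (-1 - (-2)·-0.600 - (-1)·0.556) / (7) = -0.235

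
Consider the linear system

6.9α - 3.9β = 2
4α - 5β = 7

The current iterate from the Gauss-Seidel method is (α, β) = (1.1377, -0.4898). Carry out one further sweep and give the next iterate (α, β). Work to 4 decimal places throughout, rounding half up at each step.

(0.0130, -1.3896)

One sweep:
  α = (2 - (-3.9)·-0.4898) / (6.9) = 0.0130
  β = (7 - (4)·0.0130) / (-5) = -1.3896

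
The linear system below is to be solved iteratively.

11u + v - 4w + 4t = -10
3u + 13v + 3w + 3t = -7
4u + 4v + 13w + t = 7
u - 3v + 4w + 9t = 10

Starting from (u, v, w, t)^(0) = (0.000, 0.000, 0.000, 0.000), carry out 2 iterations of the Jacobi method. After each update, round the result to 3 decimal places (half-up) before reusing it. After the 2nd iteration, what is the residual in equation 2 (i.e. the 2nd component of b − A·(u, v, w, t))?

Iteration 1:
  u = (-10 - (1)·0.000 - (-4)·0.000 - (4)·0.000) / (11) = -0.909
  v = (-7 - (3)·0.000 - (3)·0.000 - (3)·0.000) / (13) = -0.538
  w = (7 - (4)·0.000 - (4)·0.000 - (1)·0.000) / (13) = 0.538
  t = (10 - (1)·0.000 - (-3)·0.000 - (4)·0.000) / (9) = 1.111
Iteration 2:
  u = (-10 - (1)·-0.538 - (-4)·0.538 - (4)·1.111) / (11) = -1.069
  v = (-7 - (3)·-0.909 - (3)·0.538 - (3)·1.111) / (13) = -0.709
  w = (7 - (4)·-0.909 - (4)·-0.538 - (1)·1.111) / (13) = 0.898
  t = (10 - (1)·-0.909 - (-3)·-0.538 - (4)·0.538) / (9) = 0.794
Residual b − A·x = (2.884, 0.348, 1.644, -1.796)

0.348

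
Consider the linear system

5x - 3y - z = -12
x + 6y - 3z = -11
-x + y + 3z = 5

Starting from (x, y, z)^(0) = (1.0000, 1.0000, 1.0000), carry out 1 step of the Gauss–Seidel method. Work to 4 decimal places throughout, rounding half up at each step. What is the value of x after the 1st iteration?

-1.6000

Iteration 1:
  x = (-12 - (-3)·1.0000 - (-1)·1.0000) / (5) = -1.6000
  y = (-11 - (1)·-1.6000 - (-3)·1.0000) / (6) = -1.0667
  z = (5 - (-1)·-1.6000 - (1)·-1.0667) / (3) = 1.4889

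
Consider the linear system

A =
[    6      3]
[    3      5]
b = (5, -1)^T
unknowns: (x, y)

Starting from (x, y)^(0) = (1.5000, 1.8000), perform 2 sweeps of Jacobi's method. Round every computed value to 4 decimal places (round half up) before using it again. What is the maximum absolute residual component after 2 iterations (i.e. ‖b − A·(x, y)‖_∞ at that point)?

4.3499

Iteration 1:
  x = (5 - (3)·1.8000) / (6) = -0.0667
  y = (-1 - (3)·1.5000) / (5) = -1.1000
Iteration 2:
  x = (5 - (3)·-1.1000) / (6) = 1.3833
  y = (-1 - (3)·-0.0667) / (5) = -0.1600
Residual b − A·x = (-2.8198, -4.3499); ∞-norm = 4.3499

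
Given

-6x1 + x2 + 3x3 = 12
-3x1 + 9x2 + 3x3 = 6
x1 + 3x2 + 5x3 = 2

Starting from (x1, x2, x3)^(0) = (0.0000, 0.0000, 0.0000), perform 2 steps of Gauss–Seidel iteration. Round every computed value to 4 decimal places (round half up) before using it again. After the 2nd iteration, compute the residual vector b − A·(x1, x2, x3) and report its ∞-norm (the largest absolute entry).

Iteration 1:
  x1 = (12 - (1)·0.0000 - (3)·0.0000) / (-6) = -2.0000
  x2 = (6 - (-3)·-2.0000 - (3)·0.0000) / (9) = 0.0000
  x3 = (2 - (1)·-2.0000 - (3)·0.0000) / (5) = 0.8000
Iteration 2:
  x1 = (12 - (1)·0.0000 - (3)·0.8000) / (-6) = -1.6000
  x2 = (6 - (-3)·-1.6000 - (3)·0.8000) / (9) = -0.1333
  x3 = (2 - (1)·-1.6000 - (3)·-0.1333) / (5) = 0.8000
Residual b − A·x = (0.1333, -0.0003, -0.0001); ∞-norm = 0.1333

0.1333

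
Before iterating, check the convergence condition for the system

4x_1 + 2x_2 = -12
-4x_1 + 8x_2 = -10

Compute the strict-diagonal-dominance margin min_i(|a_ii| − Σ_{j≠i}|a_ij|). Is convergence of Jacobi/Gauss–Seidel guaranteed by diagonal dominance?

2

row 1: |4| − (2) = 2
row 2: |8| − (4) = 4
minimum over rows = 2 → strictly diagonally dominant (convergence guaranteed)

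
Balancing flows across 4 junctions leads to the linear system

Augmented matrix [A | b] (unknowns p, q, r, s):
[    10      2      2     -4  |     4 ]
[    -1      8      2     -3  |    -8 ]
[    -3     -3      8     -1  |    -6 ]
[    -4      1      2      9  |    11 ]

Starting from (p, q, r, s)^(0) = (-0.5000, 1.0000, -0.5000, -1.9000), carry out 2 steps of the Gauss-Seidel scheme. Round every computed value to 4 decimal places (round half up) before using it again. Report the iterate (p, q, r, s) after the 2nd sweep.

Iteration 1:
  p = (4 - (2)·1.0000 - (2)·-0.5000 - (-4)·-1.9000) / (10) = -0.4600
  q = (-8 - (-1)·-0.4600 - (2)·-0.5000 - (-3)·-1.9000) / (8) = -1.6450
  r = (-6 - (-3)·-0.4600 - (-3)·-1.6450 - (-1)·-1.9000) / (8) = -1.7769
  s = (11 - (-4)·-0.4600 - (1)·-1.6450 - (2)·-1.7769) / (9) = 1.5954
Iteration 2:
  p = (4 - (2)·-1.6450 - (2)·-1.7769 - (-4)·1.5954) / (10) = 1.7225
  q = (-8 - (-1)·1.7225 - (2)·-1.7769 - (-3)·1.5954) / (8) = 0.2578
  r = (-6 - (-3)·1.7225 - (-3)·0.2578 - (-1)·1.5954) / (8) = 0.1920
  s = (11 - (-4)·1.7225 - (1)·0.2578 - (2)·0.1920) / (9) = 1.9165

(1.7225, 0.2578, 0.1920, 1.9165)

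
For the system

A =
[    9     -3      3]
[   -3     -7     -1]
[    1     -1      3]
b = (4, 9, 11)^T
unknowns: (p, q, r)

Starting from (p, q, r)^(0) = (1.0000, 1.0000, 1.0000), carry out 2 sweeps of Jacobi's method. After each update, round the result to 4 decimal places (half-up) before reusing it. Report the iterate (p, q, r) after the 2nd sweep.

(-1.3968, -2.0000, 2.8995)

Iteration 1:
  p = (4 - (-3)·1.0000 - (3)·1.0000) / (9) = 0.4444
  q = (9 - (-3)·1.0000 - (-1)·1.0000) / (-7) = -1.8571
  r = (11 - (1)·1.0000 - (-1)·1.0000) / (3) = 3.6667
Iteration 2:
  p = (4 - (-3)·-1.8571 - (3)·3.6667) / (9) = -1.3968
  q = (9 - (-3)·0.4444 - (-1)·3.6667) / (-7) = -2.0000
  r = (11 - (1)·0.4444 - (-1)·-1.8571) / (3) = 2.8995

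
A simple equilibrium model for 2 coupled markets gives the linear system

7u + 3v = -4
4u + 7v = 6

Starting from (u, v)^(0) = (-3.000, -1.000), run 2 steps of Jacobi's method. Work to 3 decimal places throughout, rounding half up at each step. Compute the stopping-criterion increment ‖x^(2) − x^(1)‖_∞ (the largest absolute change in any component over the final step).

1.632

Iteration 1:
  u = (-4 - (3)·-1.000) / (7) = -0.143
  v = (6 - (4)·-3.000) / (7) = 2.571
Iteration 2:
  u = (-4 - (3)·2.571) / (7) = -1.673
  v = (6 - (4)·-0.143) / (7) = 0.939
Change: (-1.530, -1.632) → max |·| = 1.632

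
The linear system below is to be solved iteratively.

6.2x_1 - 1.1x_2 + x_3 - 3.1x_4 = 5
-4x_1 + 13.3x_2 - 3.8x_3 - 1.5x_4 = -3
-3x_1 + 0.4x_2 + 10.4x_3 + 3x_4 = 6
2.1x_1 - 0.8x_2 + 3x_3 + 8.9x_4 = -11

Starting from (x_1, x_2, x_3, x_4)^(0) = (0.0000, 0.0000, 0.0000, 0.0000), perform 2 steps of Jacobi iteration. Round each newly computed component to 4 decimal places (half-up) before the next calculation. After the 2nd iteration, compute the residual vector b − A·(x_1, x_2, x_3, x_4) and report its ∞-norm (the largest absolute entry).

1.5587

Iteration 1:
  x_1 = (5 - (-1.1)·0.0000 - (1)·0.0000 - (-3.1)·0.0000) / (6.2) = 0.8065
  x_2 = (-3 - (-4)·0.0000 - (-3.8)·0.0000 - (-1.5)·0.0000) / (13.3) = -0.2256
  x_3 = (6 - (-3)·0.0000 - (0.4)·0.0000 - (3)·0.0000) / (10.4) = 0.5769
  x_4 = (-11 - (2.1)·0.0000 - (-0.8)·0.0000 - (3)·0.0000) / (8.9) = -1.2360
Iteration 2:
  x_1 = (5 - (-1.1)·-0.2256 - (1)·0.5769 - (-3.1)·-1.2360) / (6.2) = 0.0554
  x_2 = (-3 - (-4)·0.8065 - (-3.8)·0.5769 - (-1.5)·-1.2360) / (13.3) = 0.0424
  x_3 = (6 - (-3)·0.8065 - (0.4)·-0.2256 - (3)·-1.2360) / (10.4) = 1.1748
  x_4 = (-11 - (2.1)·0.8065 - (-0.8)·-0.2256 - (3)·0.5769) / (8.9) = -1.6410
Residual b − A·x = (-1.5587, -1.3396, -1.1457, -0.0019); ∞-norm = 1.5587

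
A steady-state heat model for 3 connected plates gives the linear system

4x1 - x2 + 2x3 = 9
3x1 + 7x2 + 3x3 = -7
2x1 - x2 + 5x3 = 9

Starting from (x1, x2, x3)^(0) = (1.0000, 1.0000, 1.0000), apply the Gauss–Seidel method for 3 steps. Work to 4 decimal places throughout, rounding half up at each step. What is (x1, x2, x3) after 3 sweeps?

(1.3561, -1.9540, 0.8668)

Iteration 1:
  x1 = (9 - (-1)·1.0000 - (2)·1.0000) / (4) = 2.0000
  x2 = (-7 - (3)·2.0000 - (3)·1.0000) / (7) = -2.2857
  x3 = (9 - (2)·2.0000 - (-1)·-2.2857) / (5) = 0.5429
Iteration 2:
  x1 = (9 - (-1)·-2.2857 - (2)·0.5429) / (4) = 1.4071
  x2 = (-7 - (3)·1.4071 - (3)·0.5429) / (7) = -1.8357
  x3 = (9 - (2)·1.4071 - (-1)·-1.8357) / (5) = 0.8700
Iteration 3:
  x1 = (9 - (-1)·-1.8357 - (2)·0.8700) / (4) = 1.3561
  x2 = (-7 - (3)·1.3561 - (3)·0.8700) / (7) = -1.9540
  x3 = (9 - (2)·1.3561 - (-1)·-1.9540) / (5) = 0.8668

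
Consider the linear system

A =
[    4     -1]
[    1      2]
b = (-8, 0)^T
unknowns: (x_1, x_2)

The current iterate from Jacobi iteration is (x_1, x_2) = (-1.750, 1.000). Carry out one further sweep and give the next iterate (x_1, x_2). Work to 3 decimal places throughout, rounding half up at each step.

One sweep:
  x_1 = (-8 - (-1)·1.000) / (4) = -1.750
  x_2 = (0 - (1)·-1.750) / (2) = 0.875

(-1.750, 0.875)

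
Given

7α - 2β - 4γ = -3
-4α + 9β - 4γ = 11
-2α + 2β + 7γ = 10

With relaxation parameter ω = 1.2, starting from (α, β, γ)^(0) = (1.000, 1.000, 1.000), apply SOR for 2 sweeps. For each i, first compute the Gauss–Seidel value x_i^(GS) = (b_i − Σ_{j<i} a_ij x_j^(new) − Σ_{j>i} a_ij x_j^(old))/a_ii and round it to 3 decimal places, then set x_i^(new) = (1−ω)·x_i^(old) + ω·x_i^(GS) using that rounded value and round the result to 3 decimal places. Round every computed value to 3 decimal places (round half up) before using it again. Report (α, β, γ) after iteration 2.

Iteration 1:
  α: GS value = (-3 - (-2)·1.000 - (-4)·1.000) / (7) = 0.429;  α ← (1−ω)·1.000 + ω·0.429 = 0.315
  β: GS value = (11 - (-4)·0.315 - (-4)·1.000) / (9) = 1.807;  β ← (1−ω)·1.000 + ω·1.807 = 1.968
  γ: GS value = (10 - (-2)·0.315 - (2)·1.968) / (7) = 0.956;  γ ← (1−ω)·1.000 + ω·0.956 = 0.947
Iteration 2:
  α: GS value = (-3 - (-2)·1.968 - (-4)·0.947) / (7) = 0.675;  α ← (1−ω)·0.315 + ω·0.675 = 0.747
  β: GS value = (11 - (-4)·0.747 - (-4)·0.947) / (9) = 1.975;  β ← (1−ω)·1.968 + ω·1.975 = 1.976
  γ: GS value = (10 - (-2)·0.747 - (2)·1.976) / (7) = 1.077;  γ ← (1−ω)·0.947 + ω·1.077 = 1.103

(0.747, 1.976, 1.103)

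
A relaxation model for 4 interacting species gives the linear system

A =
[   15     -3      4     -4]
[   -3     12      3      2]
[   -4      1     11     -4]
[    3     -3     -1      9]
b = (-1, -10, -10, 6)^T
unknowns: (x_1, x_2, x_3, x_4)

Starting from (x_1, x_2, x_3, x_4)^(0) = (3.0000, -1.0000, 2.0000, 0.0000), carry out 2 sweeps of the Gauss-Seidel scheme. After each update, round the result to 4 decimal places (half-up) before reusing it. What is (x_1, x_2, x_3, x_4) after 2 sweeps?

(-0.0093, -0.6212, -0.7453, 0.3799)

Iteration 1:
  x_1 = (-1 - (-3)·-1.0000 - (4)·2.0000 - (-4)·0.0000) / (15) = -0.8000
  x_2 = (-10 - (-3)·-0.8000 - (3)·2.0000 - (2)·0.0000) / (12) = -1.5333
  x_3 = (-10 - (-4)·-0.8000 - (1)·-1.5333 - (-4)·0.0000) / (11) = -1.0606
  x_4 = (6 - (3)·-0.8000 - (-3)·-1.5333 - (-1)·-1.0606) / (9) = 0.3044
Iteration 2:
  x_1 = (-1 - (-3)·-1.5333 - (4)·-1.0606 - (-4)·0.3044) / (15) = -0.0093
  x_2 = (-10 - (-3)·-0.0093 - (3)·-1.0606 - (2)·0.3044) / (12) = -0.6212
  x_3 = (-10 - (-4)·-0.0093 - (1)·-0.6212 - (-4)·0.3044) / (11) = -0.7453
  x_4 = (6 - (3)·-0.0093 - (-3)·-0.6212 - (-1)·-0.7453) / (9) = 0.3799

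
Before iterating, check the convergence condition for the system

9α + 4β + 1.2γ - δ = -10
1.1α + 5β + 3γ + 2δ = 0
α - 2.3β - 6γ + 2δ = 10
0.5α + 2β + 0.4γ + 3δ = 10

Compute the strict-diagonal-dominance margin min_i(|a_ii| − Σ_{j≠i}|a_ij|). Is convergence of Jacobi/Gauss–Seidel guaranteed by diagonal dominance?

-1.1

row 1: |9| − (4+1.2+1) = 2.8
row 2: |5| − (1.1+3+2) = -1.1
row 3: |-6| − (1+2.3+2) = 0.7
row 4: |3| − (0.5+2+0.4) = 0.1
minimum over rows = -1.1 → not strictly diagonally dominant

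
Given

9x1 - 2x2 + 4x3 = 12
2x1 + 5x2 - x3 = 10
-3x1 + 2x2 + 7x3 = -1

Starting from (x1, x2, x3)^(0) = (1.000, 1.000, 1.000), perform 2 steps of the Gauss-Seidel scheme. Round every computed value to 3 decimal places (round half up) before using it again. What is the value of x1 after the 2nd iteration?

1.798

Iteration 1:
  x1 = (12 - (-2)·1.000 - (4)·1.000) / (9) = 1.111
  x2 = (10 - (2)·1.111 - (-1)·1.000) / (5) = 1.756
  x3 = (-1 - (-3)·1.111 - (2)·1.756) / (7) = -0.168
Iteration 2:
  x1 = (12 - (-2)·1.756 - (4)·-0.168) / (9) = 1.798
  x2 = (10 - (2)·1.798 - (-1)·-0.168) / (5) = 1.247
  x3 = (-1 - (-3)·1.798 - (2)·1.247) / (7) = 0.271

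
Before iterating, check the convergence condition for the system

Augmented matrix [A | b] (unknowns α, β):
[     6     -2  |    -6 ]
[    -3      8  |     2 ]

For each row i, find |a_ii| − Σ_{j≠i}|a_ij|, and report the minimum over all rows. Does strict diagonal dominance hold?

4

row 1: |6| − (2) = 4
row 2: |8| − (3) = 5
minimum over rows = 4 → strictly diagonally dominant (convergence guaranteed)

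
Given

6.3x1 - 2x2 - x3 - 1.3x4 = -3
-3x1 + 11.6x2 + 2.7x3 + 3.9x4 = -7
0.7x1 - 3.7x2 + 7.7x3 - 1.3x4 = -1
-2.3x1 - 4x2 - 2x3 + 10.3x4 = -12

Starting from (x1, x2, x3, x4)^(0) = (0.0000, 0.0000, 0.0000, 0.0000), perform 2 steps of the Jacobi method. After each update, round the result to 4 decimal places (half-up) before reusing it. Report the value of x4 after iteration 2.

-1.5309

Iteration 1:
  x1 = (-3 - (-2)·0.0000 - (-1)·0.0000 - (-1.3)·0.0000) / (6.3) = -0.4762
  x2 = (-7 - (-3)·0.0000 - (2.7)·0.0000 - (3.9)·0.0000) / (11.6) = -0.6034
  x3 = (-1 - (0.7)·0.0000 - (-3.7)·0.0000 - (-1.3)·0.0000) / (7.7) = -0.1299
  x4 = (-12 - (-2.3)·0.0000 - (-4)·0.0000 - (-2)·0.0000) / (10.3) = -1.1650
Iteration 2:
  x1 = (-3 - (-2)·-0.6034 - (-1)·-0.1299 - (-1.3)·-1.1650) / (6.3) = -0.9288
  x2 = (-7 - (-3)·-0.4762 - (2.7)·-0.1299 - (3.9)·-1.1650) / (11.6) = -0.3047
  x3 = (-1 - (0.7)·-0.4762 - (-3.7)·-0.6034 - (-1.3)·-1.1650) / (7.7) = -0.5732
  x4 = (-12 - (-2.3)·-0.4762 - (-4)·-0.6034 - (-2)·-0.1299) / (10.3) = -1.5309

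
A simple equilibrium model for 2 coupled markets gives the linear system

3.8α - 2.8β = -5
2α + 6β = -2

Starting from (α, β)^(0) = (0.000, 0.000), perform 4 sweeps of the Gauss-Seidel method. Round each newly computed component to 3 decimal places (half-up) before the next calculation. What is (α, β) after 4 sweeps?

(-1.252, 0.084)

Iteration 1:
  α = (-5 - (-2.8)·0.000) / (3.8) = -1.316
  β = (-2 - (2)·-1.316) / (6) = 0.105
Iteration 2:
  α = (-5 - (-2.8)·0.105) / (3.8) = -1.238
  β = (-2 - (2)·-1.238) / (6) = 0.079
Iteration 3:
  α = (-5 - (-2.8)·0.079) / (3.8) = -1.258
  β = (-2 - (2)·-1.258) / (6) = 0.086
Iteration 4:
  α = (-5 - (-2.8)·0.086) / (3.8) = -1.252
  β = (-2 - (2)·-1.252) / (6) = 0.084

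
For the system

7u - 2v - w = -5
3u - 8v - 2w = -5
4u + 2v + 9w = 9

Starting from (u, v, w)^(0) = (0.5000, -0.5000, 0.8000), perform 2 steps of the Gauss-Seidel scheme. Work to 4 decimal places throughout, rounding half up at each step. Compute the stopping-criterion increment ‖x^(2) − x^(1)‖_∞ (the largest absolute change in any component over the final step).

Iteration 1:
  u = (-5 - (-2)·-0.5000 - (-1)·0.8000) / (7) = -0.7429
  v = (-5 - (3)·-0.7429 - (-2)·0.8000) / (-8) = 0.1464
  w = (9 - (4)·-0.7429 - (2)·0.1464) / (9) = 1.2976
Iteration 2:
  u = (-5 - (-2)·0.1464 - (-1)·1.2976) / (7) = -0.4871
  v = (-5 - (3)·-0.4871 - (-2)·1.2976) / (-8) = 0.1179
  w = (9 - (4)·-0.4871 - (2)·0.1179) / (9) = 1.1903
Change: (0.2558, -0.0285, -0.1073) → max |·| = 0.2558

0.2558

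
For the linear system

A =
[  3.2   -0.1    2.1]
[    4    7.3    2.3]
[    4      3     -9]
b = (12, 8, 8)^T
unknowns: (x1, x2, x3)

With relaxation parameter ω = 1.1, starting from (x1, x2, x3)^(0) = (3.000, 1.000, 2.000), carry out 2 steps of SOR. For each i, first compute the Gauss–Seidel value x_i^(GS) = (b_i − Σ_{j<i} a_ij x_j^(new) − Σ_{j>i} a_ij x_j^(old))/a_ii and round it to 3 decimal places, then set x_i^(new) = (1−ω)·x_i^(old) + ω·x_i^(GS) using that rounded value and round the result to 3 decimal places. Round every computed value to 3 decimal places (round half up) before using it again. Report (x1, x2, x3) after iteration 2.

(4.121, -1.043, 0.692)

Iteration 1:
  x1: GS value = (12 - (-0.1)·1.000 - (2.1)·2.000) / (3.2) = 2.469;  x1 ← (1−ω)·3.000 + ω·2.469 = 2.416
  x2: GS value = (8 - (4)·2.416 - (2.3)·2.000) / (7.3) = -0.858;  x2 ← (1−ω)·1.000 + ω·-0.858 = -1.044
  x3: GS value = (8 - (4)·2.416 - (3)·-1.044) / (-9) = -0.163;  x3 ← (1−ω)·2.000 + ω·-0.163 = -0.379
Iteration 2:
  x1: GS value = (12 - (-0.1)·-1.044 - (2.1)·-0.379) / (3.2) = 3.966;  x1 ← (1−ω)·2.416 + ω·3.966 = 4.121
  x2: GS value = (8 - (4)·4.121 - (2.3)·-0.379) / (7.3) = -1.043;  x2 ← (1−ω)·-1.044 + ω·-1.043 = -1.043
  x3: GS value = (8 - (4)·4.121 - (3)·-1.043) / (-9) = 0.595;  x3 ← (1−ω)·-0.379 + ω·0.595 = 0.692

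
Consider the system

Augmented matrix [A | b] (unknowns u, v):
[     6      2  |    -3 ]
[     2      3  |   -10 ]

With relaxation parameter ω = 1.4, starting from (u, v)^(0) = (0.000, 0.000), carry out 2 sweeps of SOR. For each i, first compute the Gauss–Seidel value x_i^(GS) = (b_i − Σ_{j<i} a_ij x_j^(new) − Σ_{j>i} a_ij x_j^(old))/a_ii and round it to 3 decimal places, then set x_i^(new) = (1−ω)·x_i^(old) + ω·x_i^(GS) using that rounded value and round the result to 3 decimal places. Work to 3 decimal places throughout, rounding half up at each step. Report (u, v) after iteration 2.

Iteration 1:
  u: GS value = (-3 - (2)·0.000) / (6) = -0.500;  u ← (1−ω)·0.000 + ω·-0.500 = -0.700
  v: GS value = (-10 - (2)·-0.700) / (3) = -2.867;  v ← (1−ω)·0.000 + ω·-2.867 = -4.014
Iteration 2:
  u: GS value = (-3 - (2)·-4.014) / (6) = 0.838;  u ← (1−ω)·-0.700 + ω·0.838 = 1.453
  v: GS value = (-10 - (2)·1.453) / (3) = -4.302;  v ← (1−ω)·-4.014 + ω·-4.302 = -4.417

(1.453, -4.417)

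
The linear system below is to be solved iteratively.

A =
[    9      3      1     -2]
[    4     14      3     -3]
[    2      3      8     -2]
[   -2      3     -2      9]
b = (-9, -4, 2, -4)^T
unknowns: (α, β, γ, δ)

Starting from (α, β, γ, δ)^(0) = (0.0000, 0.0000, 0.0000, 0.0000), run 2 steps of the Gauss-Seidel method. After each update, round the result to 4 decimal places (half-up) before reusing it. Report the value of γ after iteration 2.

0.4715

Iteration 1:
  α = (-9 - (3)·0.0000 - (1)·0.0000 - (-2)·0.0000) / (9) = -1.0000
  β = (-4 - (4)·-1.0000 - (3)·0.0000 - (-3)·0.0000) / (14) = 0.0000
  γ = (2 - (2)·-1.0000 - (3)·0.0000 - (-2)·0.0000) / (8) = 0.5000
  δ = (-4 - (-2)·-1.0000 - (3)·0.0000 - (-2)·0.5000) / (9) = -0.5556
Iteration 2:
  α = (-9 - (3)·0.0000 - (1)·0.5000 - (-2)·-0.5556) / (9) = -1.1790
  β = (-4 - (4)·-1.1790 - (3)·0.5000 - (-3)·-0.5556) / (14) = -0.1751
  γ = (2 - (2)·-1.1790 - (3)·-0.1751 - (-2)·-0.5556) / (8) = 0.4715
  δ = (-4 - (-2)·-1.1790 - (3)·-0.1751 - (-2)·0.4715) / (9) = -0.5433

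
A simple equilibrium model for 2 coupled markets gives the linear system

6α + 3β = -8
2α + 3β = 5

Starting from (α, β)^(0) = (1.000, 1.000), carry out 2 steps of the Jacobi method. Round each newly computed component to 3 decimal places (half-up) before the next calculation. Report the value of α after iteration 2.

Iteration 1:
  α = (-8 - (3)·1.000) / (6) = -1.833
  β = (5 - (2)·1.000) / (3) = 1.000
Iteration 2:
  α = (-8 - (3)·1.000) / (6) = -1.833
  β = (5 - (2)·-1.833) / (3) = 2.889

-1.833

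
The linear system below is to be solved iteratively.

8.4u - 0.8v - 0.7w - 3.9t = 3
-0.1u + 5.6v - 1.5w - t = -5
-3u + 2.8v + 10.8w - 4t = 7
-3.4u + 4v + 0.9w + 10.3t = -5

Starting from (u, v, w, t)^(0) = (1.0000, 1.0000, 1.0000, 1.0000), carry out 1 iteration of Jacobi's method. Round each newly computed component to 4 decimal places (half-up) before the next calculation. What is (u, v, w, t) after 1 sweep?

(1.0000, -0.4286, 1.0370, -0.6311)

Iteration 1:
  u = (3 - (-0.8)·1.0000 - (-0.7)·1.0000 - (-3.9)·1.0000) / (8.4) = 1.0000
  v = (-5 - (-0.1)·1.0000 - (-1.5)·1.0000 - (-1)·1.0000) / (5.6) = -0.4286
  w = (7 - (-3)·1.0000 - (2.8)·1.0000 - (-4)·1.0000) / (10.8) = 1.0370
  t = (-5 - (-3.4)·1.0000 - (4)·1.0000 - (0.9)·1.0000) / (10.3) = -0.6311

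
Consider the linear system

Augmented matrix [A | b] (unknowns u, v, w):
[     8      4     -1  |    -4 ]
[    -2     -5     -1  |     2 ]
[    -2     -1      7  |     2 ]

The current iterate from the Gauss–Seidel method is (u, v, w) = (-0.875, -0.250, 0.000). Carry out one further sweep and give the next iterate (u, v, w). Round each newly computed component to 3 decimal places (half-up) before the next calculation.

One sweep:
  u = (-4 - (4)·-0.250 - (-1)·0.000) / (8) = -0.375
  v = (2 - (-2)·-0.375 - (-1)·0.000) / (-5) = -0.250
  w = (2 - (-2)·-0.375 - (-1)·-0.250) / (7) = 0.143

(-0.375, -0.250, 0.143)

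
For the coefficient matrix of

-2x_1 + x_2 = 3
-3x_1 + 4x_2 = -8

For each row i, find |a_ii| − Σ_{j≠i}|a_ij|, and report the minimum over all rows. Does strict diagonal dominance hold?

1

row 1: |-2| − (1) = 1
row 2: |4| − (3) = 1
minimum over rows = 1 → strictly diagonally dominant (convergence guaranteed)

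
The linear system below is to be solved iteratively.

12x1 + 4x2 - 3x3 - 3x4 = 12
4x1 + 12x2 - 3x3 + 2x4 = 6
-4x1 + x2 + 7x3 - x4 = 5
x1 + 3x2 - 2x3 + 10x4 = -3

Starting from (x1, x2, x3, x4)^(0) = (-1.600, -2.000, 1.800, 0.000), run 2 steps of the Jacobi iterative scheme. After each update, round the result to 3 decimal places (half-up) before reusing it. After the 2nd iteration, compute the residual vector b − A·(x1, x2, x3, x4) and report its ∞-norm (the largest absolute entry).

Iteration 1:
  x1 = (12 - (4)·-2.000 - (-3)·1.800 - (-3)·0.000) / (12) = 2.117
  x2 = (6 - (4)·-1.600 - (-3)·1.800 - (2)·0.000) / (12) = 1.483
  x3 = (5 - (-4)·-1.600 - (1)·-2.000 - (-1)·0.000) / (7) = 0.086
  x4 = (-3 - (1)·-1.600 - (3)·-2.000 - (-2)·1.800) / (10) = 0.820
Iteration 2:
  x1 = (12 - (4)·1.483 - (-3)·0.086 - (-3)·0.820) / (12) = 0.732
  x2 = (6 - (4)·2.117 - (-3)·0.086 - (2)·0.820) / (12) = -0.321
  x3 = (5 - (-4)·2.117 - (1)·1.483 - (-1)·0.820) / (7) = 1.829
  x4 = (-3 - (1)·2.117 - (3)·1.483 - (-2)·0.086) / (10) = -0.939
Residual b − A·x = (7.170, 14.289, -5.493, 10.279); ∞-norm = 14.289

14.289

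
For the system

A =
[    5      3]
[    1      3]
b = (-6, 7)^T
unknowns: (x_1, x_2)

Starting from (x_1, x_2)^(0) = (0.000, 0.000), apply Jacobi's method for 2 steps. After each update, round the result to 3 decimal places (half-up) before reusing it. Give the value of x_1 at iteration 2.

-2.600

Iteration 1:
  x_1 = (-6 - (3)·0.000) / (5) = -1.200
  x_2 = (7 - (1)·0.000) / (3) = 2.333
Iteration 2:
  x_1 = (-6 - (3)·2.333) / (5) = -2.600
  x_2 = (7 - (1)·-1.200) / (3) = 2.733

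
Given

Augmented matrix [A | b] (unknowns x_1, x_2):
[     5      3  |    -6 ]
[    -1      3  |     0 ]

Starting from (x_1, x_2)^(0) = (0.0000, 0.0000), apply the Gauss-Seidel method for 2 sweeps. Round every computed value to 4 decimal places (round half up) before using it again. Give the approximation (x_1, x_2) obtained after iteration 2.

(-0.9600, -0.3200)

Iteration 1:
  x_1 = (-6 - (3)·0.0000) / (5) = -1.2000
  x_2 = (0 - (-1)·-1.2000) / (3) = -0.4000
Iteration 2:
  x_1 = (-6 - (3)·-0.4000) / (5) = -0.9600
  x_2 = (0 - (-1)·-0.9600) / (3) = -0.3200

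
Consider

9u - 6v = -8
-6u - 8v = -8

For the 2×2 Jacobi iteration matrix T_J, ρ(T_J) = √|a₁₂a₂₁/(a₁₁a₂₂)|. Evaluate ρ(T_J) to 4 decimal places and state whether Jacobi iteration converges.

a₁₂a₂₁/(a₁₁a₂₂) = (-6)·(-6) / ((9)·(-8)) = -0.500000
ρ = √|-0.500000| = √0.500000 = 0.7071
ρ < 1, so Jacobi converges

0.7071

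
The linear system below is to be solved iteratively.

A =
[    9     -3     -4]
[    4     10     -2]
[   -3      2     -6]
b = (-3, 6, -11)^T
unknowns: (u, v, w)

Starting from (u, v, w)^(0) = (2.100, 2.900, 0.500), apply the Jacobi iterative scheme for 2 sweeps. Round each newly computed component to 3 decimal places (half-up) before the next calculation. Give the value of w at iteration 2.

Iteration 1:
  u = (-3 - (-3)·2.900 - (-4)·0.500) / (9) = 0.856
  v = (6 - (4)·2.100 - (-2)·0.500) / (10) = -0.140
  w = (-11 - (-3)·2.100 - (2)·2.900) / (-6) = 1.750
Iteration 2:
  u = (-3 - (-3)·-0.140 - (-4)·1.750) / (9) = 0.398
  v = (6 - (4)·0.856 - (-2)·1.750) / (10) = 0.608
  w = (-11 - (-3)·0.856 - (2)·-0.140) / (-6) = 1.359

1.359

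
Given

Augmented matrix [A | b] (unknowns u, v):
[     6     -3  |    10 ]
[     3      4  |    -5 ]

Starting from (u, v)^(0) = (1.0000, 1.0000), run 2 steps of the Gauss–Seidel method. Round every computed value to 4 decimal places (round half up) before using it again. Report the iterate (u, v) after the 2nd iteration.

(0.2292, -1.4219)

Iteration 1:
  u = (10 - (-3)·1.0000) / (6) = 2.1667
  v = (-5 - (3)·2.1667) / (4) = -2.8750
Iteration 2:
  u = (10 - (-3)·-2.8750) / (6) = 0.2292
  v = (-5 - (3)·0.2292) / (4) = -1.4219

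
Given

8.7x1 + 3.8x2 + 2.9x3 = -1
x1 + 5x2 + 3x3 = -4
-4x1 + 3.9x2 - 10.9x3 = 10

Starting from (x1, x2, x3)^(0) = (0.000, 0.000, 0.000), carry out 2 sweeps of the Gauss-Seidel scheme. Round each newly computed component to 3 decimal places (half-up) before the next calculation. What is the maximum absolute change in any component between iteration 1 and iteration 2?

0.724

Iteration 1:
  x1 = (-1 - (3.8)·0.000 - (2.9)·0.000) / (8.7) = -0.115
  x2 = (-4 - (1)·-0.115 - (3)·0.000) / (5) = -0.777
  x3 = (10 - (-4)·-0.115 - (3.9)·-0.777) / (-10.9) = -1.153
Iteration 2:
  x1 = (-1 - (3.8)·-0.777 - (2.9)·-1.153) / (8.7) = 0.609
  x2 = (-4 - (1)·0.609 - (3)·-1.153) / (5) = -0.230
  x3 = (10 - (-4)·0.609 - (3.9)·-0.230) / (-10.9) = -1.223
Change: (0.724, 0.547, -0.070) → max |·| = 0.724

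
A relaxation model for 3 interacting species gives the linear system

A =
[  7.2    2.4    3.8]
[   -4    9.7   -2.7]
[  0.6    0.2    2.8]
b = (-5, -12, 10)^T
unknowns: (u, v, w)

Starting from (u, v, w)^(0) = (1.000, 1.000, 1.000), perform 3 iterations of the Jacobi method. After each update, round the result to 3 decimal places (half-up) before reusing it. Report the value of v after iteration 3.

Iteration 1:
  u = (-5 - (2.4)·1.000 - (3.8)·1.000) / (7.2) = -1.556
  v = (-12 - (-4)·1.000 - (-2.7)·1.000) / (9.7) = -0.546
  w = (10 - (0.6)·1.000 - (0.2)·1.000) / (2.8) = 3.286
Iteration 2:
  u = (-5 - (2.4)·-0.546 - (3.8)·3.286) / (7.2) = -2.247
  v = (-12 - (-4)·-1.556 - (-2.7)·3.286) / (9.7) = -0.964
  w = (10 - (0.6)·-1.556 - (0.2)·-0.546) / (2.8) = 3.944
Iteration 3:
  u = (-5 - (2.4)·-0.964 - (3.8)·3.944) / (7.2) = -2.455
  v = (-12 - (-4)·-2.247 - (-2.7)·3.944) / (9.7) = -1.066
  w = (10 - (0.6)·-2.247 - (0.2)·-0.964) / (2.8) = 4.122

-1.066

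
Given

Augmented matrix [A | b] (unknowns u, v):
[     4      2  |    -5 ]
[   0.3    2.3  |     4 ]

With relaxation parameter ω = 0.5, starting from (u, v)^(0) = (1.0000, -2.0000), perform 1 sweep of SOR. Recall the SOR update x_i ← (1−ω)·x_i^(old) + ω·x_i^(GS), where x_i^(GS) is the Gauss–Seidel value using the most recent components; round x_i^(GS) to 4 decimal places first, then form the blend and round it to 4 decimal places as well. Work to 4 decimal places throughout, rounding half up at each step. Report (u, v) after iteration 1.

(0.3750, -0.1549)

Iteration 1:
  u: GS value = (-5 - (2)·-2.0000) / (4) = -0.2500;  u ← (1−ω)·1.0000 + ω·-0.2500 = 0.3750
  v: GS value = (4 - (0.3)·0.3750) / (2.3) = 1.6902;  v ← (1−ω)·-2.0000 + ω·1.6902 = -0.1549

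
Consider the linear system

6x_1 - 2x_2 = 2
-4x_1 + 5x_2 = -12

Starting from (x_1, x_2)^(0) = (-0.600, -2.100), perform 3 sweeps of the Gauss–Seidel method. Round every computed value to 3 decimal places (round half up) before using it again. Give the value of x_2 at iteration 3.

Iteration 1:
  x_1 = (2 - (-2)·-2.100) / (6) = -0.367
  x_2 = (-12 - (-4)·-0.367) / (5) = -2.694
Iteration 2:
  x_1 = (2 - (-2)·-2.694) / (6) = -0.565
  x_2 = (-12 - (-4)·-0.565) / (5) = -2.852
Iteration 3:
  x_1 = (2 - (-2)·-2.852) / (6) = -0.617
  x_2 = (-12 - (-4)·-0.617) / (5) = -2.894

-2.894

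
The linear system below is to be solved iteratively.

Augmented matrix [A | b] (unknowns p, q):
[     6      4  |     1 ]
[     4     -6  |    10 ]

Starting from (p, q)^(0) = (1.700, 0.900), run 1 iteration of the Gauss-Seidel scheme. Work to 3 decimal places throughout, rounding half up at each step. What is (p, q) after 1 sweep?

Iteration 1:
  p = (1 - (4)·0.900) / (6) = -0.433
  q = (10 - (4)·-0.433) / (-6) = -1.955

(-0.433, -1.955)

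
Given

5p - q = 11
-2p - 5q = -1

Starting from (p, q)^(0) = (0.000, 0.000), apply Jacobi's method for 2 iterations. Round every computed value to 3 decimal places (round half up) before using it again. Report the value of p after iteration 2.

Iteration 1:
  p = (11 - (-1)·0.000) / (5) = 2.200
  q = (-1 - (-2)·0.000) / (-5) = 0.200
Iteration 2:
  p = (11 - (-1)·0.200) / (5) = 2.240
  q = (-1 - (-2)·2.200) / (-5) = -0.680

2.240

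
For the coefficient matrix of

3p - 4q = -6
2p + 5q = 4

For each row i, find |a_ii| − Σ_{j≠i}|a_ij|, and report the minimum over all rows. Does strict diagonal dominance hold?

row 1: |3| − (4) = -1
row 2: |5| − (2) = 3
minimum over rows = -1 → not strictly diagonally dominant

-1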